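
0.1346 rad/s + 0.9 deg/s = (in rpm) 1.435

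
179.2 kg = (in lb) 395.1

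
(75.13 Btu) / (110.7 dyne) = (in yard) 7.831e+07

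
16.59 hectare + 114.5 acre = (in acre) 155.5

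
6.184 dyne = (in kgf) 6.306e-06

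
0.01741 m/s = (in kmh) 0.06268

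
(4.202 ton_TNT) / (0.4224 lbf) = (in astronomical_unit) 0.06255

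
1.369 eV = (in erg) 2.193e-12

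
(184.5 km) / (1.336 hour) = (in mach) 0.1127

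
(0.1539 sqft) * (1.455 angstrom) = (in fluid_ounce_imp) 7.322e-08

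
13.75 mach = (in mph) 1.047e+04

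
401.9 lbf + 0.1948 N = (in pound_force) 401.9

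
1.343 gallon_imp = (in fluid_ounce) 206.4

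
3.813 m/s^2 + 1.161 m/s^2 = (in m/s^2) 4.974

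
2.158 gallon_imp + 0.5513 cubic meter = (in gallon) 148.2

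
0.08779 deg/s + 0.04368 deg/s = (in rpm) 0.02191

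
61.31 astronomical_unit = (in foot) 3.009e+13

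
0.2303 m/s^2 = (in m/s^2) 0.2303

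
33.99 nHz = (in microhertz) 0.03399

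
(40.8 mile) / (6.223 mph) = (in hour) 6.556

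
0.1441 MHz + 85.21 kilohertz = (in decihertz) 2.293e+06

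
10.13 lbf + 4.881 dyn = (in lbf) 10.13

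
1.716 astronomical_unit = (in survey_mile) 1.595e+08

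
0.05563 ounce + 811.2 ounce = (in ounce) 811.3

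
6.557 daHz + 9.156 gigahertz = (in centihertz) 9.156e+11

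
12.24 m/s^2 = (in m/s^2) 12.24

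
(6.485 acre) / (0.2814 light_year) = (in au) 6.59e-23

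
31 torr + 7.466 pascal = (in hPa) 41.4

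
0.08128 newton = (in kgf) 0.008288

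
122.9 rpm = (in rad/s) 12.87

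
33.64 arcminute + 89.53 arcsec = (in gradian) 0.6506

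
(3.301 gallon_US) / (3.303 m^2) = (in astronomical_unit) 2.529e-14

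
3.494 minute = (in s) 209.6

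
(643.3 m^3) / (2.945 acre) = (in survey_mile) 3.354e-05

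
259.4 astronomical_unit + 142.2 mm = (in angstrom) 3.881e+23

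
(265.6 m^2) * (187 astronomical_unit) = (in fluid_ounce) 2.512e+20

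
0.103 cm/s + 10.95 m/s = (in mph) 24.5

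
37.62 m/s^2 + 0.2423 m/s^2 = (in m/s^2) 37.86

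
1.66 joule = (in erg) 1.66e+07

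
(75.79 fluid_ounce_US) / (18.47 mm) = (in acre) 2.999e-05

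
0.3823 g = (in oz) 0.01349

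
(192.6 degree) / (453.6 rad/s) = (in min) 0.0001235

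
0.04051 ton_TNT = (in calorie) 4.051e+07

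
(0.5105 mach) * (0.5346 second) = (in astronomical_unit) 6.212e-10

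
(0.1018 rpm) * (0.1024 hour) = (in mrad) 3930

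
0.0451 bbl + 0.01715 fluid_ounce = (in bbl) 0.0451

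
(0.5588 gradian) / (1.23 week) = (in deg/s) 6.761e-07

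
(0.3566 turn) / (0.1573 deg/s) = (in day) 0.009446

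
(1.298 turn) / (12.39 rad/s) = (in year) 2.087e-08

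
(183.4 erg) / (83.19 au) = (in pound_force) 3.313e-19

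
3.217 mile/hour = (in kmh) 5.177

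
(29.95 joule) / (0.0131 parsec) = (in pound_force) 1.666e-14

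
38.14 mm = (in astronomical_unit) 2.55e-13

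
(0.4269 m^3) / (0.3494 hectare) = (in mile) 7.592e-08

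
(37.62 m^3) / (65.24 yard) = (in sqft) 6.788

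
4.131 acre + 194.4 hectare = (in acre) 484.5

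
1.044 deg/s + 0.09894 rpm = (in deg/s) 1.638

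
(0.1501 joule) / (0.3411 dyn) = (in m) 4.4e+04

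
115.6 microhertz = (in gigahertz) 1.156e-13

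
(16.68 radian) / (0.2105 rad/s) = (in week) 0.000131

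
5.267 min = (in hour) 0.08778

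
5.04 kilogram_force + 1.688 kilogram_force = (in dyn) 6.598e+06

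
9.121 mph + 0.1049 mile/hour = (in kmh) 14.85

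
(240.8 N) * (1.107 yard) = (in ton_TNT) 5.826e-08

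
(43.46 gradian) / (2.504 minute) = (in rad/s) 0.004544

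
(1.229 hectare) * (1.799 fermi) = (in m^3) 2.211e-11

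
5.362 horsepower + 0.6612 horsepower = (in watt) 4491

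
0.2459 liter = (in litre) 0.2459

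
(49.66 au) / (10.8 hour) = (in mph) 4.274e+08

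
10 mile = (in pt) 4.562e+07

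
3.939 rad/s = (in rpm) 37.61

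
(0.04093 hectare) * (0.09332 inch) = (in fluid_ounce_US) 3.281e+04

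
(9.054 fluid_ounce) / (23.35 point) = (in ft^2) 0.3499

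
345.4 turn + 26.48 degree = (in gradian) 1.382e+05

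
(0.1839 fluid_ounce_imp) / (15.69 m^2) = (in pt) 0.000944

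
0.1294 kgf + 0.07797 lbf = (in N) 1.616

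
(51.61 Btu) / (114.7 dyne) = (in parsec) 1.538e-09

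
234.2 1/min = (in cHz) 390.3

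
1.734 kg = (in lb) 3.823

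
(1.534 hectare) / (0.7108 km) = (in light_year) 2.281e-15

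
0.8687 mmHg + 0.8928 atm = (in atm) 0.8939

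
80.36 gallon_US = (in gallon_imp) 66.91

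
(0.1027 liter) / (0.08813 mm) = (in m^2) 1.165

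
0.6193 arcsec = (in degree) 0.000172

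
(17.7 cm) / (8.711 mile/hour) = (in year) 1.441e-09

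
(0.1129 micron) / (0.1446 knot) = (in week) 2.509e-12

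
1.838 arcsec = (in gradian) 0.0005673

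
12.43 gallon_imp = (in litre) 56.51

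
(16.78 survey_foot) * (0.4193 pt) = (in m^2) 0.0007565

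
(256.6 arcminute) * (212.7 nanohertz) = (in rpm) 1.516e-07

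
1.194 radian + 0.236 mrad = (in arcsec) 2.463e+05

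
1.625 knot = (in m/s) 0.836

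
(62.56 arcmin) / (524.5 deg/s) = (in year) 6.304e-11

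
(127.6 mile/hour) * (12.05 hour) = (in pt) 7.014e+09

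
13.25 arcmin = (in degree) 0.2208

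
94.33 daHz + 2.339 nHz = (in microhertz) 9.433e+08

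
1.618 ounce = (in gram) 45.87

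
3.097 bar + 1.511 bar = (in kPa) 460.8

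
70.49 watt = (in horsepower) 0.09453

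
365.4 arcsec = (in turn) 0.0002819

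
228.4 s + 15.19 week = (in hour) 2552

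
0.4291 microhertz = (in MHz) 4.291e-13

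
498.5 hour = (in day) 20.77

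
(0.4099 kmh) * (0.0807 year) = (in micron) 2.898e+11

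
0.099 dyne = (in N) 9.9e-07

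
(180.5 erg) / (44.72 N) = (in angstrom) 4036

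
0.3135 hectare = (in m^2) 3135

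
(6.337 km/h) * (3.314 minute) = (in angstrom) 3.5e+12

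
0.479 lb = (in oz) 7.664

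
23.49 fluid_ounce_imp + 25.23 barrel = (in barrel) 25.23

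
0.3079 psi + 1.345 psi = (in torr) 85.48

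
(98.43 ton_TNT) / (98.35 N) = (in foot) 1.374e+10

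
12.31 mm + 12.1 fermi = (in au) 8.229e-14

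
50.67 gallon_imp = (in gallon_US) 60.85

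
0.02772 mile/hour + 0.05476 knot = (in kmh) 0.146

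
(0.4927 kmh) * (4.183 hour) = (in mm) 2.061e+06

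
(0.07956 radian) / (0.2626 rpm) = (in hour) 0.0008037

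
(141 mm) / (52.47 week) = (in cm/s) 4.443e-07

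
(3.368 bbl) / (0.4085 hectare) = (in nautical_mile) 7.078e-08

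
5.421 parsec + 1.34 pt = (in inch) 6.586e+18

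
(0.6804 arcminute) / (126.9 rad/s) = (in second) 1.56e-06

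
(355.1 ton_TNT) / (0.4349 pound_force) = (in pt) 2.177e+15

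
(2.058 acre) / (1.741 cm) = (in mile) 297.2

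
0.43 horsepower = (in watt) 320.7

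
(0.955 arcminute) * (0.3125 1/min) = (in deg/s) 8.29e-05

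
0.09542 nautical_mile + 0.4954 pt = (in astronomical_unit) 1.181e-09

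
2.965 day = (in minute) 4270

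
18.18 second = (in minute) 0.303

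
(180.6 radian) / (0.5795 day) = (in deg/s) 0.2067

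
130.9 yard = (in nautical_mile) 0.06463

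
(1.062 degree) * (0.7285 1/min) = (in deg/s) 0.01289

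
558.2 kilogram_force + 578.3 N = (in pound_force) 1361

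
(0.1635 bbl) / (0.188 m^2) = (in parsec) 4.481e-18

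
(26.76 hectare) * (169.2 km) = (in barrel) 2.848e+11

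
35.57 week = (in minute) 3.585e+05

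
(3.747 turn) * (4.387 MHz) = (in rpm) 9.863e+08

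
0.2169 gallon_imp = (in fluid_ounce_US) 33.34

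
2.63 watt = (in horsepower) 0.003527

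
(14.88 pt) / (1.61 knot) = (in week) 1.048e-08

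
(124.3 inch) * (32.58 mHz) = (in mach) 0.0003021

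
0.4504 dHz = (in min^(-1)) 2.702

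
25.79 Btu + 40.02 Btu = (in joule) 6.943e+04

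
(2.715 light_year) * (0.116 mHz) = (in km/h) 1.073e+13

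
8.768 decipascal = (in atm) 8.653e-06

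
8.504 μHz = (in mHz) 0.008504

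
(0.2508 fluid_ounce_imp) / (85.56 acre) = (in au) 1.376e-22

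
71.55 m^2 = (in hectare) 0.007155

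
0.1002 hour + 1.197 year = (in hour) 1.049e+04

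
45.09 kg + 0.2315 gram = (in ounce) 1591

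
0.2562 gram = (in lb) 0.0005648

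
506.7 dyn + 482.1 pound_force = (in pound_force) 482.1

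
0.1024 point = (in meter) 3.612e-05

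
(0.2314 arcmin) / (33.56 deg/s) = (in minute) 1.915e-06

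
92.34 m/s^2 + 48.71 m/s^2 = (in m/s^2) 141.1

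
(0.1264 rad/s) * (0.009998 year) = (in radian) 3.985e+04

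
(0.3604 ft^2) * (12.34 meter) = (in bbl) 2.599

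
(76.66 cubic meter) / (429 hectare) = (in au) 1.194e-16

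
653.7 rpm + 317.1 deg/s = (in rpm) 706.5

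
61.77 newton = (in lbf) 13.89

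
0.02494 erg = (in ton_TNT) 5.961e-19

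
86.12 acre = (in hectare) 34.85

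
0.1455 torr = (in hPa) 0.194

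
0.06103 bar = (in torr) 45.78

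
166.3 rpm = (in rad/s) 17.41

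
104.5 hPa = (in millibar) 104.5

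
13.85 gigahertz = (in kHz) 1.385e+07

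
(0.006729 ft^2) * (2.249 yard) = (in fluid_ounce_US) 43.47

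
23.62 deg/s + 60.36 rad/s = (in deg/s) 3482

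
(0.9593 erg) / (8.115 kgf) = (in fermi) 1.205e+06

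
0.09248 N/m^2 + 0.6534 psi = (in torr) 33.79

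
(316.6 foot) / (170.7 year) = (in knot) 3.485e-08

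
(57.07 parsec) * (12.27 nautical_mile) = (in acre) 9.888e+18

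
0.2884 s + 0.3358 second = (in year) 1.979e-08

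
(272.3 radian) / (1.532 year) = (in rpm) 5.382e-05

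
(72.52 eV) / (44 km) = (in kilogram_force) 2.693e-23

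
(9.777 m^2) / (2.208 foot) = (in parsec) 4.708e-16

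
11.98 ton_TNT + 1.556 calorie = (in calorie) 1.198e+10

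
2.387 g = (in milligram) 2387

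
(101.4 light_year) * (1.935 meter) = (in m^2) 1.856e+18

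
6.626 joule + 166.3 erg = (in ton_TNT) 1.584e-09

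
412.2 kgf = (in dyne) 4.042e+08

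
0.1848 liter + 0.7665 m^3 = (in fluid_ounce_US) 2.592e+04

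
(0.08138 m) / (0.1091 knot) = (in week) 2.397e-06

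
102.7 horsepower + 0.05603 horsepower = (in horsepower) 102.8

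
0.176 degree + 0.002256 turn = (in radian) 0.01725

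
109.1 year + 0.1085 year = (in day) 3.986e+04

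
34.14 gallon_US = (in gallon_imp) 28.43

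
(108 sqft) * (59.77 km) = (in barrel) 3.772e+06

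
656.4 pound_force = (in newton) 2920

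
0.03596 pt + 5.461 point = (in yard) 0.002121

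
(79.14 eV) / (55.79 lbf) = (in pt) 1.448e-16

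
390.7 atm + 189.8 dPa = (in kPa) 3.959e+04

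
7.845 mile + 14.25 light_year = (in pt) 3.822e+20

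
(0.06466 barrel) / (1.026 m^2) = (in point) 28.4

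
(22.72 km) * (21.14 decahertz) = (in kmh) 1.729e+07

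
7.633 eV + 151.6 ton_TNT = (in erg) 6.343e+18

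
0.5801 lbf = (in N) 2.58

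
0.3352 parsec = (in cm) 1.034e+18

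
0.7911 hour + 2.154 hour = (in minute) 176.7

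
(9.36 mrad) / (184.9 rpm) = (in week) 7.993e-10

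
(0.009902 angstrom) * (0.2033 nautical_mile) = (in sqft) 4.013e-09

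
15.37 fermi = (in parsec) 4.981e-31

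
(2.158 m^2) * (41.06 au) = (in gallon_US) 3.502e+15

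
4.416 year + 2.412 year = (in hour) 5.981e+04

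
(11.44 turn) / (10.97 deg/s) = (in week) 0.0006207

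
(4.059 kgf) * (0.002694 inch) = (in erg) 2.724e+04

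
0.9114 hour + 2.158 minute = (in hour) 0.9474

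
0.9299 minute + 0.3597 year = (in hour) 3151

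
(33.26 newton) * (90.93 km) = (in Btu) 2867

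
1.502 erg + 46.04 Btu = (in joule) 4.857e+04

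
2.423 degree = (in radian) 0.04229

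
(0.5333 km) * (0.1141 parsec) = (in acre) 4.64e+14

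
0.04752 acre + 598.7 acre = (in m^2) 2.423e+06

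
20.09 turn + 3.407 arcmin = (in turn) 20.09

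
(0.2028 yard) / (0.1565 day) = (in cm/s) 0.001371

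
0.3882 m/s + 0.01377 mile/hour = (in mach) 0.001158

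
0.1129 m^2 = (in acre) 2.79e-05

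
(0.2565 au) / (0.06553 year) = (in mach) 54.53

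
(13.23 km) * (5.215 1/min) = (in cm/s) 1.15e+05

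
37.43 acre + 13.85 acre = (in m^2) 2.075e+05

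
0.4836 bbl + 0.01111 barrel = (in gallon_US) 20.78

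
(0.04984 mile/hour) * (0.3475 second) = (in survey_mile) 4.811e-06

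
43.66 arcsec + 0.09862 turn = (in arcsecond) 1.279e+05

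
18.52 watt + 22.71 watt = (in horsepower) 0.05529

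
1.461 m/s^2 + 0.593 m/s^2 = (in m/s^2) 2.054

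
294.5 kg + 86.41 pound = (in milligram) 3.337e+08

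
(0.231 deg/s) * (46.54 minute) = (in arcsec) 2.322e+06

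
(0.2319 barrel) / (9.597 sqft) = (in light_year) 4.371e-18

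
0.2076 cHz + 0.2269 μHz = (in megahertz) 2.076e-09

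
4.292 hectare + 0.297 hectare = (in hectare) 4.589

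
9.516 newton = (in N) 9.516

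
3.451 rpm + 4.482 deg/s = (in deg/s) 25.19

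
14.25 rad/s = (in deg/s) 816.5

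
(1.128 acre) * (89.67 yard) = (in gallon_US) 9.888e+07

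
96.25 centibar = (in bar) 0.9625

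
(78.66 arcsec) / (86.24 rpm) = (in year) 1.339e-12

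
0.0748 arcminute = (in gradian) 0.001385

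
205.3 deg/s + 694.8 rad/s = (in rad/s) 698.4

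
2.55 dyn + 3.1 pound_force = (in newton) 13.79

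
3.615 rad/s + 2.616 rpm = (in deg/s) 222.8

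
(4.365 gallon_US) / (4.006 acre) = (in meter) 1.019e-06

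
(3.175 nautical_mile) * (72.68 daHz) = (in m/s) 4.274e+06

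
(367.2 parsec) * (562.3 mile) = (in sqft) 1.104e+26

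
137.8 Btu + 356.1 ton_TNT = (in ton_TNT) 356.1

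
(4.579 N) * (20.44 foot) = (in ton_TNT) 6.818e-09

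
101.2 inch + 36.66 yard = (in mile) 0.02243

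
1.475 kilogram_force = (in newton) 14.46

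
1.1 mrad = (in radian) 0.0011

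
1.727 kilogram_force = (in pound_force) 3.807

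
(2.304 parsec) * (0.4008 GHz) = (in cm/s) 2.849e+27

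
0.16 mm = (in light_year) 1.691e-20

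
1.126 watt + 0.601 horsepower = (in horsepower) 0.6025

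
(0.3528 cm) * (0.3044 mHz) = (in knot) 2.088e-06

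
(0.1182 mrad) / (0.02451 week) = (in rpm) 7.614e-08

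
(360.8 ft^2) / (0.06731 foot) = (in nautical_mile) 0.8822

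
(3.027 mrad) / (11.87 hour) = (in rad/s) 7.084e-08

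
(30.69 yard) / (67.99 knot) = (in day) 9.286e-06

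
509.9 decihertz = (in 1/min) 3059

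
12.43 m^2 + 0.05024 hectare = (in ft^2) 5542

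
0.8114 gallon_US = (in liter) 3.071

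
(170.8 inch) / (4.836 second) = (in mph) 2.007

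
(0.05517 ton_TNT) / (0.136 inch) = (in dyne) 6.682e+15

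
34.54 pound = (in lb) 34.54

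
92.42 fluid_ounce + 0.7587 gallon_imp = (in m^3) 0.006182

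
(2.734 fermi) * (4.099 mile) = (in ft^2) 1.941e-10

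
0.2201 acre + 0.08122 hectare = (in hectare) 0.1703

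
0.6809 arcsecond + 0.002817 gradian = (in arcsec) 9.808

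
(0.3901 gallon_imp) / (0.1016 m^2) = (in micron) 1.746e+04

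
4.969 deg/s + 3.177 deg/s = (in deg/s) 8.146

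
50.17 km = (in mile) 31.17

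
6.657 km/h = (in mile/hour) 4.136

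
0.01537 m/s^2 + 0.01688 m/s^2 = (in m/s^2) 0.03225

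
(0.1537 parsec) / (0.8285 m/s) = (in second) 5.724e+15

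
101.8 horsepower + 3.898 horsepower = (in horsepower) 105.7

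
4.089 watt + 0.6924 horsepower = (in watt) 520.4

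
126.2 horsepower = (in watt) 9.411e+04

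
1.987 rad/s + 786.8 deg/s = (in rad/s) 15.72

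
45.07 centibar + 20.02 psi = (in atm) 1.807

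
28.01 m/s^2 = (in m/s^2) 28.01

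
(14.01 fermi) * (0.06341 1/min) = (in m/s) 1.481e-17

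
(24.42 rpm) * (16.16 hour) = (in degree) 8.524e+06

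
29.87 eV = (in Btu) 4.536e-21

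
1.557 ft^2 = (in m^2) 0.1447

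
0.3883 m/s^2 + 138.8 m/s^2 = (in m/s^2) 139.2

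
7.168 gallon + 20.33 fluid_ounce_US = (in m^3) 0.02774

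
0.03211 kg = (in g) 32.11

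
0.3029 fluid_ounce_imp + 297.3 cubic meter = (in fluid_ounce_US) 1.005e+07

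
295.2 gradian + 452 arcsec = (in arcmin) 1.595e+04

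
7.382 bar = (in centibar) 738.2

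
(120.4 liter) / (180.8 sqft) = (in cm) 0.7168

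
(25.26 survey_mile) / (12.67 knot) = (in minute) 103.9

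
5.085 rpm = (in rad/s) 0.5325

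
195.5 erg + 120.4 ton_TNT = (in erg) 5.038e+18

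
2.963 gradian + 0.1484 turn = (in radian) 0.979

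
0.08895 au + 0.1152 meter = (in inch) 5.239e+11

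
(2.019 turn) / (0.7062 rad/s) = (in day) 0.0002079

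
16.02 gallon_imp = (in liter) 72.83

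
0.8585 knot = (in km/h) 1.59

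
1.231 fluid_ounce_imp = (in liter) 0.03498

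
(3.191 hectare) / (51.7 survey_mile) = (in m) 0.3835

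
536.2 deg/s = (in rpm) 89.37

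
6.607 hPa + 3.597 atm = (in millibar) 3651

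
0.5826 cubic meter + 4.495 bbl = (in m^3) 1.297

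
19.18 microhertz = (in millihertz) 0.01918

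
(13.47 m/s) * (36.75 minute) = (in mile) 18.46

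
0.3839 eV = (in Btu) 5.83e-23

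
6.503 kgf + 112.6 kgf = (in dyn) 1.168e+08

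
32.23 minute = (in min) 32.23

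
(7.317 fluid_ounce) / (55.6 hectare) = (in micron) 0.0003892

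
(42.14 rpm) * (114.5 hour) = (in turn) 2.895e+05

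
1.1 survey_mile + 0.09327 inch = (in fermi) 1.77e+18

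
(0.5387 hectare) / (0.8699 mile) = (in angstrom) 3.848e+10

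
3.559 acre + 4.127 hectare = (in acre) 13.76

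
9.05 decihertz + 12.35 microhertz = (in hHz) 0.00905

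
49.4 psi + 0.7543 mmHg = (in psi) 49.41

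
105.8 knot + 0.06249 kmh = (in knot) 105.8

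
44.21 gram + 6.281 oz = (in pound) 0.49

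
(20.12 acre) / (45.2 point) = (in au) 3.413e-05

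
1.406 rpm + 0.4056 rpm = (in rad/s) 0.1897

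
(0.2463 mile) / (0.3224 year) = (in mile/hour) 8.721e-05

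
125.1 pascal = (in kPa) 0.1251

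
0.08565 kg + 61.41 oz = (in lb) 4.027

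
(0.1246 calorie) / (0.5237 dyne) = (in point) 2.822e+08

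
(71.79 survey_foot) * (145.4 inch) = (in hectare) 0.008081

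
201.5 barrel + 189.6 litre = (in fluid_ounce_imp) 1.134e+06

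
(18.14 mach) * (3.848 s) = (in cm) 2.377e+06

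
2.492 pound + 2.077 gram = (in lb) 2.497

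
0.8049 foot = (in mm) 245.3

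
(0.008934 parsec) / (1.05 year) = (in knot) 1.618e+07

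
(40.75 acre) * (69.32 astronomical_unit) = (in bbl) 1.076e+19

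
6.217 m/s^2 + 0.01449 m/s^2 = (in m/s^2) 6.231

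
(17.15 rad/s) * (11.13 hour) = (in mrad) 6.872e+08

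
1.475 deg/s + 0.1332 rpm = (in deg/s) 2.274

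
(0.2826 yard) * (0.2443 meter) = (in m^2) 0.06313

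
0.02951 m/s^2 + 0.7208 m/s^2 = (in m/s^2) 0.7503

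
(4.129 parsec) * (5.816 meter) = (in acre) 1.831e+14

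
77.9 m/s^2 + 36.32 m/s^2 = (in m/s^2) 114.2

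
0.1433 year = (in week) 7.472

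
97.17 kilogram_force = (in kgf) 97.17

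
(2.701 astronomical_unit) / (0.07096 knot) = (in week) 1.83e+07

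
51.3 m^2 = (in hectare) 0.00513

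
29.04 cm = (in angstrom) 2.904e+09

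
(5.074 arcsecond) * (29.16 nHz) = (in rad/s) 7.173e-13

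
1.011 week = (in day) 7.077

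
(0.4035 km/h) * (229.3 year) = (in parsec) 2.627e-08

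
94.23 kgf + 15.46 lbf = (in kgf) 101.2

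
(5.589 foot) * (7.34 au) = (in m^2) 1.871e+12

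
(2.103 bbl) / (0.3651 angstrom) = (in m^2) 9.158e+09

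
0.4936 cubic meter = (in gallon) 130.4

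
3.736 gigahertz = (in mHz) 3.736e+12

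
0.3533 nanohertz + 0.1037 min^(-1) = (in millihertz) 1.728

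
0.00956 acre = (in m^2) 38.69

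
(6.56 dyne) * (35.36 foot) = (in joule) 0.000707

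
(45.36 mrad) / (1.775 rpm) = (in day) 2.824e-06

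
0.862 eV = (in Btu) 1.309e-22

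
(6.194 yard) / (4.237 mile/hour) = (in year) 9.482e-08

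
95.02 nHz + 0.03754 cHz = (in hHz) 3.755e-06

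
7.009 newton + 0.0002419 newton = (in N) 7.009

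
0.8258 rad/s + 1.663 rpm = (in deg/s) 57.29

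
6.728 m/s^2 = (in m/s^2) 6.728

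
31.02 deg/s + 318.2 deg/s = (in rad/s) 6.095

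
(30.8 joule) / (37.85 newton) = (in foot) 2.67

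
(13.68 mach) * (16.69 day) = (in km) 6.717e+06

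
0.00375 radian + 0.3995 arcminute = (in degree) 0.2215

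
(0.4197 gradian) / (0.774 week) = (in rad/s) 1.408e-08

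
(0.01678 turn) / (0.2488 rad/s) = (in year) 1.344e-08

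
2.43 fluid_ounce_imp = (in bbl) 0.0004343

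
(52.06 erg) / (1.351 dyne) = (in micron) 3.853e+05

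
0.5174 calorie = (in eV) 1.351e+19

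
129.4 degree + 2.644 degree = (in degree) 132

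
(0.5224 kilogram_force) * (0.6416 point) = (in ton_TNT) 2.771e-13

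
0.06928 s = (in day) 8.019e-07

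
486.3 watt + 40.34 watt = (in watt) 526.6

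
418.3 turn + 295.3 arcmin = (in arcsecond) 5.421e+08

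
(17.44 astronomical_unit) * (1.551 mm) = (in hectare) 4.047e+05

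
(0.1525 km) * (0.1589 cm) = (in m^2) 0.2423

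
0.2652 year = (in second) 8.363e+06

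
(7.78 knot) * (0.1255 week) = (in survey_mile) 188.8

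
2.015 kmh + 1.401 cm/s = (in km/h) 2.065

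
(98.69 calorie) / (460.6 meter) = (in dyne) 8.965e+04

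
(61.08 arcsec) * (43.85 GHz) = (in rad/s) 1.299e+07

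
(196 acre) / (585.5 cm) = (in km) 135.5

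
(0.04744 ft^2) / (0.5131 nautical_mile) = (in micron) 4.638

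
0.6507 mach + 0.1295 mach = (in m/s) 265.7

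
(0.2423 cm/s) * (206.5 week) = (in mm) 3.026e+08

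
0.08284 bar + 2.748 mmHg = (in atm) 0.08537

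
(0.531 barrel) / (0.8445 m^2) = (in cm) 9.997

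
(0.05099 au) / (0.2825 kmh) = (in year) 3082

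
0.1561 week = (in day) 1.093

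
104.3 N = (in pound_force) 23.45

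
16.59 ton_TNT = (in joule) 6.941e+10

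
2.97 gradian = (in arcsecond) 9623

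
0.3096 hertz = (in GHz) 3.096e-10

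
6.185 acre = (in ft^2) 2.694e+05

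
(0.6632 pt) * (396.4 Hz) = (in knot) 0.1803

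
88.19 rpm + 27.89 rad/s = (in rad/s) 37.13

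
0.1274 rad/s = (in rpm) 1.217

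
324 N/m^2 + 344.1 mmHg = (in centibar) 46.2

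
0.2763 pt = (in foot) 0.0003198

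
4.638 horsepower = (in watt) 3459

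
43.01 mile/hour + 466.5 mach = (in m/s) 1.589e+05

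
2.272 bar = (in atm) 2.242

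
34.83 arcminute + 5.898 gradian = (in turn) 0.01636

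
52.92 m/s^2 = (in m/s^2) 52.92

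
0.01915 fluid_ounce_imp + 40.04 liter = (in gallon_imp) 8.808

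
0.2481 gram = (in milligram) 248.1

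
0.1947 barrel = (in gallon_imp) 6.809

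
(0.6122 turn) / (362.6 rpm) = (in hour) 2.814e-05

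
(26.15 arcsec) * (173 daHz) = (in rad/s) 0.2193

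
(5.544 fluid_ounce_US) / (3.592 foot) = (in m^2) 0.0001498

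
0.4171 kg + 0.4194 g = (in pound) 0.9205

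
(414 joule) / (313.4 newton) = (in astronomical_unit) 8.83e-12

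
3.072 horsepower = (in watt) 2291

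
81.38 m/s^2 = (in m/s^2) 81.38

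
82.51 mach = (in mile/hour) 6.285e+04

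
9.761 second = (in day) 0.000113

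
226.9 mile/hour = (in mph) 226.9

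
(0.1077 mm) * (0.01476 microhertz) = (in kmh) 5.723e-12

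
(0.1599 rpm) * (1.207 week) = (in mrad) 1.222e+07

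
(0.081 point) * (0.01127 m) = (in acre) 7.958e-11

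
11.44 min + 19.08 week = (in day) 133.6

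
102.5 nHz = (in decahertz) 1.025e-08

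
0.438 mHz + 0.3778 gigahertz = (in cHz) 3.778e+10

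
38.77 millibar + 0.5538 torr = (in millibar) 39.51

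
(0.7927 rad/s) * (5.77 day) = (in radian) 3.952e+05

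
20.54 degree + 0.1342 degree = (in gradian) 22.97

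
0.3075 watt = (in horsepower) 0.0004124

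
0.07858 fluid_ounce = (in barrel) 1.462e-05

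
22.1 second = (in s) 22.1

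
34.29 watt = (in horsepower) 0.04598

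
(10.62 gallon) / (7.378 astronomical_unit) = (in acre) 9e-18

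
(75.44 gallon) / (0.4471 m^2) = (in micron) 6.387e+05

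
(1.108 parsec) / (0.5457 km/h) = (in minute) 3.759e+15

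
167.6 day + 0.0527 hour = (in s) 1.448e+07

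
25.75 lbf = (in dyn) 1.145e+07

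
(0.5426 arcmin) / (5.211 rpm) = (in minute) 4.821e-06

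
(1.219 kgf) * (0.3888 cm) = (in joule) 0.04648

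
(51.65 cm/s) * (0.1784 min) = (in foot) 18.14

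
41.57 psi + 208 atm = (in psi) 3098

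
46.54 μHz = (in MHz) 4.654e-11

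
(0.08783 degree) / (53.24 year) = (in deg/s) 5.231e-11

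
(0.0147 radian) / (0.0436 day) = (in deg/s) 0.0002236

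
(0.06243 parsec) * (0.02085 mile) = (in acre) 1.597e+13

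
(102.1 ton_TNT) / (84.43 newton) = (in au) 0.03382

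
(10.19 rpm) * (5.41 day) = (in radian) 4.988e+05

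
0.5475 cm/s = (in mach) 1.608e-05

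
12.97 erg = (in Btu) 1.229e-09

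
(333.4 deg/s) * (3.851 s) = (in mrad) 2.241e+04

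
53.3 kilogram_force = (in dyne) 5.227e+07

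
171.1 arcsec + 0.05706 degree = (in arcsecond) 376.5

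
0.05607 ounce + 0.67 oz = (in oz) 0.7261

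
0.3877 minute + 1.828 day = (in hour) 43.88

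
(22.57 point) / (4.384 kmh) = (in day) 7.567e-08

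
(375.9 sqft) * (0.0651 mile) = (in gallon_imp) 8.048e+05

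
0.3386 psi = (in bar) 0.02335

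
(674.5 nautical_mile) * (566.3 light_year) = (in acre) 1.654e+21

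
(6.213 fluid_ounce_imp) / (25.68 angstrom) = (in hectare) 6.874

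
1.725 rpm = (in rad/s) 0.1806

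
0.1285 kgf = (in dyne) 1.26e+05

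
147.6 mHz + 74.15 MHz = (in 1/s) 7.415e+07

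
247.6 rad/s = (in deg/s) 1.419e+04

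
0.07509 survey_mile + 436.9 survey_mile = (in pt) 1.993e+09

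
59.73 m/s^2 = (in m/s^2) 59.73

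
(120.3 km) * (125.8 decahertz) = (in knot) 2.942e+08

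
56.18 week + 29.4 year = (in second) 9.611e+08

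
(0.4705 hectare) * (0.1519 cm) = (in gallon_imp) 1572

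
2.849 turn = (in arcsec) 3.692e+06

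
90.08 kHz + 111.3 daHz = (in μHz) 9.119e+10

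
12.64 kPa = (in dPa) 1.264e+05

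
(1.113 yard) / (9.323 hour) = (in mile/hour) 6.783e-05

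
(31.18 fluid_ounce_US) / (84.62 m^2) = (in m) 1.09e-05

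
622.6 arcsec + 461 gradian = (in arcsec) 1.494e+06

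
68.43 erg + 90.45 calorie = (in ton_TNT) 9.045e-08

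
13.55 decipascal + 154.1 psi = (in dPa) 1.062e+07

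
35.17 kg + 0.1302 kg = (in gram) 3.53e+04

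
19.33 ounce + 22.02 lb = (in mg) 1.054e+07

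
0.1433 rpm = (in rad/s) 0.01501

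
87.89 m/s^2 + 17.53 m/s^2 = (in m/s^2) 105.4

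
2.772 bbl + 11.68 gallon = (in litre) 484.9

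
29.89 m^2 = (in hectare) 0.002989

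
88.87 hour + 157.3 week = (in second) 9.545e+07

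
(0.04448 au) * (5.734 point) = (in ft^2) 1.449e+08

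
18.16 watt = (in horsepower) 0.02435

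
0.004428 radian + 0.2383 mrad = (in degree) 0.2674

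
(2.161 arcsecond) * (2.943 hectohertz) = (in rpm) 0.02944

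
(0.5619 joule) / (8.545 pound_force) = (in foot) 0.0485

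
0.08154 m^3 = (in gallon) 21.54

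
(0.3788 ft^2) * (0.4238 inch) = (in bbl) 0.002383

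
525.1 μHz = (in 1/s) 0.0005251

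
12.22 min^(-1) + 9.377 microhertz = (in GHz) 2.037e-10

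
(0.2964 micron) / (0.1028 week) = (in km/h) 1.716e-11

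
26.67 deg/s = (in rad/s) 0.4655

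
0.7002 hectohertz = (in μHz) 7.002e+07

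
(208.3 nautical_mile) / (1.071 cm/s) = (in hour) 1.001e+04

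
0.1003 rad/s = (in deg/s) 5.747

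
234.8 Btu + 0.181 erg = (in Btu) 234.8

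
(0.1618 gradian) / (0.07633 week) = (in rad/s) 5.505e-08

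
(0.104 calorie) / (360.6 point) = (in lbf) 0.769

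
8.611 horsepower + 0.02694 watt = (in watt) 6421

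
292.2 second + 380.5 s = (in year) 2.133e-05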